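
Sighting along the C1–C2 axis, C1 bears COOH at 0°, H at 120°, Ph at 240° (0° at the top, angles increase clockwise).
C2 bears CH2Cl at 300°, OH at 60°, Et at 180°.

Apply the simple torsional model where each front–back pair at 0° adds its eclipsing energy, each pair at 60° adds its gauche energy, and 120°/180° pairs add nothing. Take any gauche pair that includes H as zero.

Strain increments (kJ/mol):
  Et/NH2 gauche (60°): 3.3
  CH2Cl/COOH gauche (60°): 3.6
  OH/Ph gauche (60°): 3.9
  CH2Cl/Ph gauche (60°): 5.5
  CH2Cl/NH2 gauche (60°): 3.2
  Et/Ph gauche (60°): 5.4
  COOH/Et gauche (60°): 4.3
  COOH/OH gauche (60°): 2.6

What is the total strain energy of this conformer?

This conformer (staggered): COOH–CH2Cl gauche, COOH–OH gauche, Ph–CH2Cl gauche, Ph–Et gauche; 3.6 + 2.6 + 5.5 + 5.4 = 17.1 kJ/mol.

17.1 kJ/mol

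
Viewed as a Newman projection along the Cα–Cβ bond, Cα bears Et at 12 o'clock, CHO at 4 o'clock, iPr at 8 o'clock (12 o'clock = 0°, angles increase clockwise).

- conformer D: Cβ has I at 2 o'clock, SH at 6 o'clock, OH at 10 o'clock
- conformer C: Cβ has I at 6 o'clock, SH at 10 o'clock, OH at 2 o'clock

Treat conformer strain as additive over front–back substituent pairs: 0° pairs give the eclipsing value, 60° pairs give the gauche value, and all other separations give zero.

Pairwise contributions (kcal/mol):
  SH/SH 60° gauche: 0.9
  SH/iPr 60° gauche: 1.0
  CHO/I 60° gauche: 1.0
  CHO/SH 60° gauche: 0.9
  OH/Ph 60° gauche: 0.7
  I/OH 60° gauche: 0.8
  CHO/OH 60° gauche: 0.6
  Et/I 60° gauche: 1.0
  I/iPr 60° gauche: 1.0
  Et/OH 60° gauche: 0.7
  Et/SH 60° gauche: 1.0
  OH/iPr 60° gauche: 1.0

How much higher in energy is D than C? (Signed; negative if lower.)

+0.3 kcal/mol

D (staggered): Et–I gauche, Et–OH gauche, CHO–I gauche, CHO–SH gauche, iPr–SH gauche, iPr–OH gauche; 1.0 + 0.7 + 1.0 + 0.9 + 1.0 + 1.0 = 5.6 kcal/mol.
C (staggered): Et–SH gauche, Et–OH gauche, CHO–I gauche, CHO–OH gauche, iPr–I gauche, iPr–SH gauche; 1.0 + 0.7 + 1.0 + 0.6 + 1.0 + 1.0 = 5.3 kcal/mol.
E(D) − E(C) = 5.6 − 5.3 = +0.3 kcal/mol.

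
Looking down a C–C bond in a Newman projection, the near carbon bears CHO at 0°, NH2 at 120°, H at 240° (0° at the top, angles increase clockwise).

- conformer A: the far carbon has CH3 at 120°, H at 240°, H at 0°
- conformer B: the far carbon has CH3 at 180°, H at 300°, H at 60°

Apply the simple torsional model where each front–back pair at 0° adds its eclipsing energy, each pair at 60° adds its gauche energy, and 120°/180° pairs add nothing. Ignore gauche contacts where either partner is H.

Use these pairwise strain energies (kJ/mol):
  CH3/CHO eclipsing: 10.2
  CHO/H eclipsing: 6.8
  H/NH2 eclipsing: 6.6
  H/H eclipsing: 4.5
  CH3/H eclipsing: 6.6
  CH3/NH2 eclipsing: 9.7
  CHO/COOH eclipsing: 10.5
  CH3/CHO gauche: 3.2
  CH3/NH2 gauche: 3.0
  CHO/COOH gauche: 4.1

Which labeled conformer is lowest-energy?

B

A (eclipsed): CHO(0°)/H(0°) eclipsed 6.8; NH2(120°)/CH3(120°) eclipsed 9.7; H(240°)/H(240°) eclipsed 4.5 → 21.0 kJ/mol.
B (staggered): NH2(120°)/CH3(180°) gauche 3.0 → 3.0 kJ/mol.
B has the lowest total (3.0 kJ/mol).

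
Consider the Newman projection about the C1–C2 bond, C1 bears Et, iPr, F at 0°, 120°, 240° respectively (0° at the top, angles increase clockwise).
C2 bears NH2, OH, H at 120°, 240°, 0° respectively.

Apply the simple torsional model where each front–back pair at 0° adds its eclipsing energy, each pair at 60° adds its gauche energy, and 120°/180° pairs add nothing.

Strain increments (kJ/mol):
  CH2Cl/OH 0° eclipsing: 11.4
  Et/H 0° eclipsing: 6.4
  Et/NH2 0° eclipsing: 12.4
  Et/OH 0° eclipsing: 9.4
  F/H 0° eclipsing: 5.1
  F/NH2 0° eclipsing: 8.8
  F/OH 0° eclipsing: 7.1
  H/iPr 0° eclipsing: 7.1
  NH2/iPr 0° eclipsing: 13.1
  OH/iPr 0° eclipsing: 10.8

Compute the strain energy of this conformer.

This conformer (eclipsed): Et–H eclipsed, iPr–NH2 eclipsed, F–OH eclipsed; 6.4 + 13.1 + 7.1 = 26.6 kJ/mol.

26.6 kJ/mol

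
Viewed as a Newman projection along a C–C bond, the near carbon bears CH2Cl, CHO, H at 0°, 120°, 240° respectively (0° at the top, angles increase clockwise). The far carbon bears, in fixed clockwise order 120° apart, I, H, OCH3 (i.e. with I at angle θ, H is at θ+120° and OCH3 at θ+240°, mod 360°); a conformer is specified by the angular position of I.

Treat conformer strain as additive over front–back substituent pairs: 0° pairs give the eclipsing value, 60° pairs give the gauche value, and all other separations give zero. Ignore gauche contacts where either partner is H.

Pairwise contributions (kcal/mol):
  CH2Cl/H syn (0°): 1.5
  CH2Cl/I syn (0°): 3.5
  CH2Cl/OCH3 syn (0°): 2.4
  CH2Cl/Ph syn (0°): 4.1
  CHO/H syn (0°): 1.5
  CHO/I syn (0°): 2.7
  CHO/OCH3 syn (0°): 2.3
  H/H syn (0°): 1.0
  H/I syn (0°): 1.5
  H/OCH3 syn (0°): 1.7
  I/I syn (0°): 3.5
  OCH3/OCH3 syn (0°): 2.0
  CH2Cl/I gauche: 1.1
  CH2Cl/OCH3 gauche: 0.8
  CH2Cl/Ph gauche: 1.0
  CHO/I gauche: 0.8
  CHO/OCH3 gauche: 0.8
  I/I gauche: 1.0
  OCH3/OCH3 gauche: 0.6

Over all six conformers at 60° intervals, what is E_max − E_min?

4.8 kcal/mol

I at 0° is eclipsed. CH2Cl at 0° is eclipsed with I at 0° (3.5); CHO at 120° is eclipsed with H at 120° (1.5); H at 240° is eclipsed with OCH3 at 240° (1.7). Total 6.7 kcal/mol.
I at 60° is staggered. CH2Cl at 0° is gauche with I at 60° (1.1); CH2Cl at 0° is gauche with OCH3 at 300° (0.8); CHO at 120° is gauche with I at 60° (0.8). Total 2.7 kcal/mol.
I at 120° is eclipsed. CH2Cl at 0° is eclipsed with OCH3 at 0° (2.4); CHO at 120° is eclipsed with I at 120° (2.7); H at 240° is eclipsed with H at 240° (1.0). Total 6.1 kcal/mol.
I at 180° is staggered. CH2Cl at 0° is gauche with OCH3 at 60° (0.8); CHO at 120° is gauche with I at 180° (0.8); CHO at 120° is gauche with OCH3 at 60° (0.8). Total 2.4 kcal/mol.
I at 240° is eclipsed. CH2Cl at 0° is eclipsed with H at 0° (1.5); CHO at 120° is eclipsed with OCH3 at 120° (2.3); H at 240° is eclipsed with I at 240° (1.5). Total 5.3 kcal/mol.
I at 300° is staggered. CH2Cl at 0° is gauche with I at 300° (1.1); CHO at 120° is gauche with OCH3 at 180° (0.8). Total 1.9 kcal/mol.
Max at 0° (6.7 kcal/mol), min at 300° (1.9 kcal/mol); barrier = 4.8 kcal/mol.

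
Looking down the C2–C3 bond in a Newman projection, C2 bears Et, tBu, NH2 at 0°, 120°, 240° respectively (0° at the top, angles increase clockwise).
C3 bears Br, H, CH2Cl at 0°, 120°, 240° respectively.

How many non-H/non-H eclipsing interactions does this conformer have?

2

Non-H eclipsing pairs: Et(0°)/Br(0°); NH2(240°)/CH2Cl(240°) — 2 interactions.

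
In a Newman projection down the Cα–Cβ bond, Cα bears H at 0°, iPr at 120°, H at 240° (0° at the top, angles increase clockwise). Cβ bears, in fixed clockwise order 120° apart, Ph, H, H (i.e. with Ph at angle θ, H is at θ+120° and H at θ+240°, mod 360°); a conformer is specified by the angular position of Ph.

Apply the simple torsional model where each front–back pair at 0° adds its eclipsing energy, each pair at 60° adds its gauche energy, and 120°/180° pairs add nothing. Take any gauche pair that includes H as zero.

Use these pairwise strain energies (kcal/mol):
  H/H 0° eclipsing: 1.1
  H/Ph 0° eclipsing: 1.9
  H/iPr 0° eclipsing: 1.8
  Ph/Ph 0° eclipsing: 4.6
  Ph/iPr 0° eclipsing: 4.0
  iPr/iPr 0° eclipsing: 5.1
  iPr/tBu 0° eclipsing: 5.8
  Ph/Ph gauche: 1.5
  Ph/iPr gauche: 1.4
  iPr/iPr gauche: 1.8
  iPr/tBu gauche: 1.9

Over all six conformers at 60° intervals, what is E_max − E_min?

Ph at 0° (eclipsed): H(0°)/Ph(0°) eclipsed 1.9; iPr(120°)/H(120°) eclipsed 1.8; H(240°)/H(240°) eclipsed 1.1 → 4.8 kcal/mol.
Ph at 60° (staggered): iPr(120°)/Ph(60°) gauche 1.4 → 1.4 kcal/mol.
Ph at 120° (eclipsed): H(0°)/H(0°) eclipsed 1.1; iPr(120°)/Ph(120°) eclipsed 4.0; H(240°)/H(240°) eclipsed 1.1 → 6.2 kcal/mol.
Ph at 180° (staggered): iPr(120°)/Ph(180°) gauche 1.4 → 1.4 kcal/mol.
Ph at 240° (eclipsed): H(0°)/H(0°) eclipsed 1.1; iPr(120°)/H(120°) eclipsed 1.8; H(240°)/Ph(240°) eclipsed 1.9 → 4.8 kcal/mol.
Ph at 300° (staggered): no non-H gauche contacts → 0.0 kcal/mol.
Max at 120° (6.2 kcal/mol), min at 300° (0.0 kcal/mol); barrier = 6.2 kcal/mol.

6.2 kcal/mol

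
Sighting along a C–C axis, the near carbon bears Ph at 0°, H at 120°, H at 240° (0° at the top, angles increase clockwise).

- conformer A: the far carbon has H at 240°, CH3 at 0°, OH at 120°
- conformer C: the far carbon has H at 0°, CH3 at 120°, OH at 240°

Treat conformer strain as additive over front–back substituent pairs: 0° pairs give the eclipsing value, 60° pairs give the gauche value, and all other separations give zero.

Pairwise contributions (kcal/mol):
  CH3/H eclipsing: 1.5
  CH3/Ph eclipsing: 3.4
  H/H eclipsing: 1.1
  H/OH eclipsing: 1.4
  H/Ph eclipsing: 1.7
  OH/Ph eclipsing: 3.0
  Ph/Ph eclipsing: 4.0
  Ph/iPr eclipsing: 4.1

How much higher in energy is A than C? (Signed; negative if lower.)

+1.3 kcal/mol

A (eclipsed): Ph(0°)/CH3(0°) eclipsed 3.4; H(120°)/OH(120°) eclipsed 1.4; H(240°)/H(240°) eclipsed 1.1 → 5.9 kcal/mol.
C (eclipsed): Ph(0°)/H(0°) eclipsed 1.7; H(120°)/CH3(120°) eclipsed 1.5; H(240°)/OH(240°) eclipsed 1.4 → 4.6 kcal/mol.
E(A) − E(C) = 5.9 − 4.6 = +1.3 kcal/mol.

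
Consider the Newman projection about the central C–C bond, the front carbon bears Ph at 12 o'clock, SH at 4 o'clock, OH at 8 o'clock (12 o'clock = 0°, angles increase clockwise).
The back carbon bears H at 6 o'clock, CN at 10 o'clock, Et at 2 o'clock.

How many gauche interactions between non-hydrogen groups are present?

Non-H gauche pairs: Ph(0°)/CN(300°); Ph(0°)/Et(60°); SH(120°)/Et(60°); OH(240°)/CN(300°) — 4 interactions.

4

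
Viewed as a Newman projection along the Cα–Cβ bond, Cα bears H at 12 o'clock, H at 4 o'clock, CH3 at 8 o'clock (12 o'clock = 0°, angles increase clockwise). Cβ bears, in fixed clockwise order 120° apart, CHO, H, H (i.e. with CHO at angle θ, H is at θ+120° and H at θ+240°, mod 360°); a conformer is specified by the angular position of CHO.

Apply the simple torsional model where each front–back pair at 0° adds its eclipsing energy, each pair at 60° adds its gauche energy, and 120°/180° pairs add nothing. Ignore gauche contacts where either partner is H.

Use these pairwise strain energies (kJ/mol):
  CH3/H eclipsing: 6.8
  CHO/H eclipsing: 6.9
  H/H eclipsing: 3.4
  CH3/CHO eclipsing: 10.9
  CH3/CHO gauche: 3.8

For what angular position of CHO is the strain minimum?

60°

CHO at 0° is eclipsed. H at 0° is eclipsed with CHO at 0° (6.9); H at 120° is eclipsed with H at 120° (3.4); CH3 at 240° is eclipsed with H at 240° (6.8). Total 17.1 kJ/mol.
CHO at 60° (staggered): no non-H gauche contacts → 0.0 kJ/mol.
CHO at 120° is eclipsed. H at 0° is eclipsed with H at 0° (3.4); H at 120° is eclipsed with CHO at 120° (6.9); CH3 at 240° is eclipsed with H at 240° (6.8). Total 17.1 kJ/mol.
CHO at 180° is staggered. CH3 at 240° is gauche with CHO at 180° (3.8). Total 3.8 kJ/mol.
CHO at 240° is eclipsed. H at 0° is eclipsed with H at 0° (3.4); H at 120° is eclipsed with H at 120° (3.4); CH3 at 240° is eclipsed with CHO at 240° (10.9). Total 17.7 kJ/mol.
CHO at 300° is staggered. CH3 at 240° is gauche with CHO at 300° (3.8). Total 3.8 kJ/mol.
The minimum (0.0 kJ/mol) occurs with CHO at 60°.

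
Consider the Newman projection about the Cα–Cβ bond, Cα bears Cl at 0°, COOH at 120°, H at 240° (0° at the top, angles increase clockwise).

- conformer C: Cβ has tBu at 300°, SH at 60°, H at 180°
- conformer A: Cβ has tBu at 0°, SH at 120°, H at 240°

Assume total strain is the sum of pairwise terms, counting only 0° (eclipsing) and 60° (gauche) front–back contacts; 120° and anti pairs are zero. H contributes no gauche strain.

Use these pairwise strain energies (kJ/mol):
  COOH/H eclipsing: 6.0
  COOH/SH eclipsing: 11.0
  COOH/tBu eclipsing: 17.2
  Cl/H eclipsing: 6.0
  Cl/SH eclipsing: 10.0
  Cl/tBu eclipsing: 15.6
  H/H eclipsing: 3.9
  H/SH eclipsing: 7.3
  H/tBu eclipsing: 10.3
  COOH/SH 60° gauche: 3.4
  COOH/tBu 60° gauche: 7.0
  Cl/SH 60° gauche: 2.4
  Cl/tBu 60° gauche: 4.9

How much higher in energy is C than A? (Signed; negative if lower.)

C (staggered): Cl(0°)/tBu(300°) gauche 4.9; Cl(0°)/SH(60°) gauche 2.4; COOH(120°)/SH(60°) gauche 3.4 → 10.7 kJ/mol.
A (eclipsed): Cl(0°)/tBu(0°) eclipsed 15.6; COOH(120°)/SH(120°) eclipsed 11.0; H(240°)/H(240°) eclipsed 3.9 → 30.5 kJ/mol.
E(C) − E(A) = 10.7 − 30.5 = -19.8 kJ/mol.

-19.8 kJ/mol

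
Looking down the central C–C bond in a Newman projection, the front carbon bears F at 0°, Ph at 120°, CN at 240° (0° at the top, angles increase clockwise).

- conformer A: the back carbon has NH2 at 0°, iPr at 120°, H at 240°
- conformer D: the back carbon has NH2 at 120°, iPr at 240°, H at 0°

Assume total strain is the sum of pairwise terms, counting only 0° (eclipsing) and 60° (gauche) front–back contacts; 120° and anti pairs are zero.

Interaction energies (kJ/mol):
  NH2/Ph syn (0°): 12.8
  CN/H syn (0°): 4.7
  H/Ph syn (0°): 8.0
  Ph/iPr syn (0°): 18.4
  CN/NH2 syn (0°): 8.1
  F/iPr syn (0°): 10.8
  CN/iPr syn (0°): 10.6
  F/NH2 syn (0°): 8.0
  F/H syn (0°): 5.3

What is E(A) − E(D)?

+2.4 kJ/mol

A (eclipsed): F(0°)/NH2(0°) eclipsed 8.0; Ph(120°)/iPr(120°) eclipsed 18.4; CN(240°)/H(240°) eclipsed 4.7 → 31.1 kJ/mol.
D (eclipsed): F(0°)/H(0°) eclipsed 5.3; Ph(120°)/NH2(120°) eclipsed 12.8; CN(240°)/iPr(240°) eclipsed 10.6 → 28.7 kJ/mol.
E(A) − E(D) = 31.1 − 28.7 = +2.4 kJ/mol.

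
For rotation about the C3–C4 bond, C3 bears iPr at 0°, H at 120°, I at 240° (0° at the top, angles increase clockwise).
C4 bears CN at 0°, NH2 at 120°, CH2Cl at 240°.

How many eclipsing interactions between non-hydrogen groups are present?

Non-H eclipsing pairs: iPr(0°)/CN(0°); I(240°)/CH2Cl(240°) — 2 interactions.

2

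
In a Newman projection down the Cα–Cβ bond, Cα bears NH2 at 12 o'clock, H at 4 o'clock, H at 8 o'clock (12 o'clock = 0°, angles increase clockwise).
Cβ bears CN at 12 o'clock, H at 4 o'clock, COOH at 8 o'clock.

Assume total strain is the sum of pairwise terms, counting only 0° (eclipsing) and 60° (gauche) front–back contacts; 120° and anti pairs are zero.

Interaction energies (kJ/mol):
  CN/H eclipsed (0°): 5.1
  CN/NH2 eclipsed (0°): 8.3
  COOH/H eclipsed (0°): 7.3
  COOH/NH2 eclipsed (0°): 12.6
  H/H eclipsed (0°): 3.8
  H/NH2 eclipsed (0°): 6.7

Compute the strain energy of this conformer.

19.4 kJ/mol

This conformer (eclipsed): NH2–CN eclipsed, H–H eclipsed, H–COOH eclipsed; 8.3 + 3.8 + 7.3 = 19.4 kJ/mol.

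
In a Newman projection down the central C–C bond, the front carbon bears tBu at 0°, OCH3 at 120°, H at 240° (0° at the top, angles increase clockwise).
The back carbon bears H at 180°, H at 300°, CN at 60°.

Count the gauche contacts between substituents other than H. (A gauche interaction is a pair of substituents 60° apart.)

2

Non-H gauche pairs: tBu(0°)/CN(60°); OCH3(120°)/CN(60°) — 2 interactions.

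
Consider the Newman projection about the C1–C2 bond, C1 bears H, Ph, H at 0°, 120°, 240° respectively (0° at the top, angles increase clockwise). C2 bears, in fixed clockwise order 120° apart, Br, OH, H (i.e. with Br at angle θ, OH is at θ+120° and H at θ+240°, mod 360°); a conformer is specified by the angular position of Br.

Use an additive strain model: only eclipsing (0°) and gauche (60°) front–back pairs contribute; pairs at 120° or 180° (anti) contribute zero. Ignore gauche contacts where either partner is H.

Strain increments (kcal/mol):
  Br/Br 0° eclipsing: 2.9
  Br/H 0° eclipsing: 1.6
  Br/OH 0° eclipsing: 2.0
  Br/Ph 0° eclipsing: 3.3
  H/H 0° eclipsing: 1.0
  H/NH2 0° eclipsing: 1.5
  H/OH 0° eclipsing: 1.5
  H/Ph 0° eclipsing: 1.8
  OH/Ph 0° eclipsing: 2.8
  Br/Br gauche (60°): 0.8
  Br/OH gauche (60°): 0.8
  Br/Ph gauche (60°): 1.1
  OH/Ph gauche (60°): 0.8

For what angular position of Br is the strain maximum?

Br at 0° is eclipsed. H at 0° is eclipsed with Br at 0° (1.6); Ph at 120° is eclipsed with OH at 120° (2.8); H at 240° is eclipsed with H at 240° (1.0). Total 5.4 kcal/mol.
Br at 60° is staggered. Ph at 120° is gauche with Br at 60° (1.1); Ph at 120° is gauche with OH at 180° (0.8). Total 1.9 kcal/mol.
Br at 120° is eclipsed. H at 0° is eclipsed with H at 0° (1.0); Ph at 120° is eclipsed with Br at 120° (3.3); H at 240° is eclipsed with OH at 240° (1.5). Total 5.8 kcal/mol.
Br at 180° is staggered. Ph at 120° is gauche with Br at 180° (1.1). Total 1.1 kcal/mol.
Br at 240° is eclipsed. H at 0° is eclipsed with OH at 0° (1.5); Ph at 120° is eclipsed with H at 120° (1.8); H at 240° is eclipsed with Br at 240° (1.6). Total 4.9 kcal/mol.
Br at 300° is staggered. Ph at 120° is gauche with OH at 60° (0.8). Total 0.8 kcal/mol.
The maximum (5.8 kcal/mol) occurs with Br at 120°.

120°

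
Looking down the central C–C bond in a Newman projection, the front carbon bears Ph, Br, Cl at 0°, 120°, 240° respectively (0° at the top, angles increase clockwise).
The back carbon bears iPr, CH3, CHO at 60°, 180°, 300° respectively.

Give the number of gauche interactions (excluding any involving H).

Non-H gauche pairs: Ph(0°)/iPr(60°); Ph(0°)/CHO(300°); Br(120°)/iPr(60°); Br(120°)/CH3(180°); Cl(240°)/CH3(180°); Cl(240°)/CHO(300°) — 6 interactions.

6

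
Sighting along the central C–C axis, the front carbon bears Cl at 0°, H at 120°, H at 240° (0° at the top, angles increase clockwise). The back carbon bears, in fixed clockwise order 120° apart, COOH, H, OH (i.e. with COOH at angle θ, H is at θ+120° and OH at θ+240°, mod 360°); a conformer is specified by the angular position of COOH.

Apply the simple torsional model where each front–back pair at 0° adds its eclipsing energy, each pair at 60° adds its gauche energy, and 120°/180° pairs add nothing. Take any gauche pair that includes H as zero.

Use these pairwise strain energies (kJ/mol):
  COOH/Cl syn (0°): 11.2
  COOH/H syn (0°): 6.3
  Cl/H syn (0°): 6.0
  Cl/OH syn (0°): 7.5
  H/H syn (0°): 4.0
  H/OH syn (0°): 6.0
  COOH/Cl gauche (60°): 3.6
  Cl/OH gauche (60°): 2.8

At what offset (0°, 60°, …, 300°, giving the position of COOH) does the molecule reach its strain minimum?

180°

COOH at 0° is eclipsed. Cl at 0° is eclipsed with COOH at 0° (11.2); H at 120° is eclipsed with H at 120° (4.0); H at 240° is eclipsed with OH at 240° (6.0). Total 21.2 kJ/mol.
COOH at 60° is staggered. Cl at 0° is gauche with COOH at 60° (3.6); Cl at 0° is gauche with OH at 300° (2.8). Total 6.4 kJ/mol.
COOH at 120° is eclipsed. Cl at 0° is eclipsed with OH at 0° (7.5); H at 120° is eclipsed with COOH at 120° (6.3); H at 240° is eclipsed with H at 240° (4.0). Total 17.8 kJ/mol.
COOH at 180° is staggered. Cl at 0° is gauche with OH at 60° (2.8). Total 2.8 kJ/mol.
COOH at 240° is eclipsed. Cl at 0° is eclipsed with H at 0° (6.0); H at 120° is eclipsed with OH at 120° (6.0); H at 240° is eclipsed with COOH at 240° (6.3). Total 18.3 kJ/mol.
COOH at 300° is staggered. Cl at 0° is gauche with COOH at 300° (3.6). Total 3.6 kJ/mol.
The minimum (2.8 kJ/mol) occurs with COOH at 180°.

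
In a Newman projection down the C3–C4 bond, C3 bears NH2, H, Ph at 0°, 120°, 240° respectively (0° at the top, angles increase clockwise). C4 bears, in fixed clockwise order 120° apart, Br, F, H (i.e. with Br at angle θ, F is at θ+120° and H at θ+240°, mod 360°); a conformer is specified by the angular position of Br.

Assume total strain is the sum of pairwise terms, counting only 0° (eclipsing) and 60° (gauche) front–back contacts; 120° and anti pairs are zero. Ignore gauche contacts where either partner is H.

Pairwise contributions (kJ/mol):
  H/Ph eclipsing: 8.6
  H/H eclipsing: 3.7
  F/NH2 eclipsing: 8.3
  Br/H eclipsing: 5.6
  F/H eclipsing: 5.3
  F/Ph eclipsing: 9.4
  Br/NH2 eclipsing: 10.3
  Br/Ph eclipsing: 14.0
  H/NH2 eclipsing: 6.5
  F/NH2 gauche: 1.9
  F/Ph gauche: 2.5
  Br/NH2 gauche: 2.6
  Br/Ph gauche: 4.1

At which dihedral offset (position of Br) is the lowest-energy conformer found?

Br at 0° is eclipsed. NH2 at 0° is eclipsed with Br at 0° (10.3); H at 120° is eclipsed with F at 120° (5.3); Ph at 240° is eclipsed with H at 240° (8.6). Total 24.2 kJ/mol.
Br at 60° is staggered. NH2 at 0° is gauche with Br at 60° (2.6); Ph at 240° is gauche with F at 180° (2.5). Total 5.1 kJ/mol.
Br at 120° is eclipsed. NH2 at 0° is eclipsed with H at 0° (6.5); H at 120° is eclipsed with Br at 120° (5.6); Ph at 240° is eclipsed with F at 240° (9.4). Total 21.5 kJ/mol.
Br at 180° is staggered. NH2 at 0° is gauche with F at 300° (1.9); Ph at 240° is gauche with Br at 180° (4.1); Ph at 240° is gauche with F at 300° (2.5). Total 8.5 kJ/mol.
Br at 240° is eclipsed. NH2 at 0° is eclipsed with F at 0° (8.3); H at 120° is eclipsed with H at 120° (3.7); Ph at 240° is eclipsed with Br at 240° (14.0). Total 26.0 kJ/mol.
Br at 300° is staggered. NH2 at 0° is gauche with Br at 300° (2.6); NH2 at 0° is gauche with F at 60° (1.9); Ph at 240° is gauche with Br at 300° (4.1). Total 8.6 kJ/mol.
The minimum (5.1 kJ/mol) occurs with Br at 60°.

60°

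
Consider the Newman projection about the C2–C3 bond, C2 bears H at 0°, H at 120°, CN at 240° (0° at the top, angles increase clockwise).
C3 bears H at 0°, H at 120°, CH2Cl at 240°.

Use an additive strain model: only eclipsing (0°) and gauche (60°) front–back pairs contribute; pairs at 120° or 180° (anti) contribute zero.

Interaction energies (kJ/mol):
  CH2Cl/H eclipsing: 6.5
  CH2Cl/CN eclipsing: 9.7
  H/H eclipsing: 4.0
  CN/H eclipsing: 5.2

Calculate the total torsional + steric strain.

This conformer (eclipsed): H(0°)/H(0°) eclipsed 4.0; H(120°)/H(120°) eclipsed 4.0; CN(240°)/CH2Cl(240°) eclipsed 9.7 → 17.7 kJ/mol.

17.7 kJ/mol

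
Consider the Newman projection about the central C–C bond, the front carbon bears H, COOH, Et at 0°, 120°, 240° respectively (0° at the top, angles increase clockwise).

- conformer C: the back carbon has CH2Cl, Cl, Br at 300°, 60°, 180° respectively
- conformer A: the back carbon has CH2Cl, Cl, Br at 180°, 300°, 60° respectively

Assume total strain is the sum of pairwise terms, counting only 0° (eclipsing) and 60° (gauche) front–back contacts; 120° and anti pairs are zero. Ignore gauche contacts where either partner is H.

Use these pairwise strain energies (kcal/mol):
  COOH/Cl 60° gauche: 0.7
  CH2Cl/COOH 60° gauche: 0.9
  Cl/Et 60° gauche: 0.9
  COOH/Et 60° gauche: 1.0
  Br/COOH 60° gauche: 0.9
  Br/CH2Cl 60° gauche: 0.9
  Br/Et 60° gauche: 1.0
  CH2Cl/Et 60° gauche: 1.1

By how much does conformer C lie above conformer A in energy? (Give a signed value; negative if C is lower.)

-0.1 kcal/mol

C (staggered): COOH–Cl gauche, COOH–Br gauche, Et–CH2Cl gauche, Et–Br gauche; 0.7 + 0.9 + 1.1 + 1.0 = 3.7 kcal/mol.
A (staggered): COOH–CH2Cl gauche, COOH–Br gauche, Et–CH2Cl gauche, Et–Cl gauche; 0.9 + 0.9 + 1.1 + 0.9 = 3.8 kcal/mol.
E(C) − E(A) = 3.7 − 3.8 = -0.1 kcal/mol.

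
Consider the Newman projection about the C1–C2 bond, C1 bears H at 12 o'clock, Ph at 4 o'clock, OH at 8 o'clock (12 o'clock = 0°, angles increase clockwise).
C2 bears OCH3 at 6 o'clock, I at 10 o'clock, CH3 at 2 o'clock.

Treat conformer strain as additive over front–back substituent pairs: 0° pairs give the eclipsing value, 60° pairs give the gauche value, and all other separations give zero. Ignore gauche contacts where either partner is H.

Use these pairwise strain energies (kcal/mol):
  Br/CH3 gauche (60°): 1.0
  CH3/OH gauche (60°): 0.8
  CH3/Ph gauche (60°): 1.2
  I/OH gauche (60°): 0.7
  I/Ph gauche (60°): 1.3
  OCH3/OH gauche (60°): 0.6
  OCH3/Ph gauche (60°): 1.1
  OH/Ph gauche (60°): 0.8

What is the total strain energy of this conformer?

This conformer (staggered): Ph(120°)/OCH3(180°) gauche 1.1; Ph(120°)/CH3(60°) gauche 1.2; OH(240°)/OCH3(180°) gauche 0.6; OH(240°)/I(300°) gauche 0.7 → 3.6 kcal/mol.

3.6 kcal/mol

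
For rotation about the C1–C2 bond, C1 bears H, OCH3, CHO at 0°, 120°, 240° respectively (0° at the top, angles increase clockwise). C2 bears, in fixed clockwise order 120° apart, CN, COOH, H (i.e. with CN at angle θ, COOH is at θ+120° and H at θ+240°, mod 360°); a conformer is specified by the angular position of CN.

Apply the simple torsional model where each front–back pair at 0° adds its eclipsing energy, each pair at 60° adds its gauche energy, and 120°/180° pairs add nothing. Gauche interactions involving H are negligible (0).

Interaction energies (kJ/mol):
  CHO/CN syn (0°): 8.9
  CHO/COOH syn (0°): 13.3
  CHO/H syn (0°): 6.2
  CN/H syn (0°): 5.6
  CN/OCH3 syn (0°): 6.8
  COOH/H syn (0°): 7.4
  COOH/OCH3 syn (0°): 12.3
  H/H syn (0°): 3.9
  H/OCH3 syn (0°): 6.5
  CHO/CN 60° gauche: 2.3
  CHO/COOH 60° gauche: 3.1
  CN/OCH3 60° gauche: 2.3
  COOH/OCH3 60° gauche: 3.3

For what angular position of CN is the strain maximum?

0°

CN at 0° is eclipsed. H at 0° is eclipsed with CN at 0° (5.6); OCH3 at 120° is eclipsed with COOH at 120° (12.3); CHO at 240° is eclipsed with H at 240° (6.2). Total 24.1 kJ/mol.
CN at 60° is staggered. OCH3 at 120° is gauche with CN at 60° (2.3); OCH3 at 120° is gauche with COOH at 180° (3.3); CHO at 240° is gauche with COOH at 180° (3.1). Total 8.7 kJ/mol.
CN at 120° is eclipsed. H at 0° is eclipsed with H at 0° (3.9); OCH3 at 120° is eclipsed with CN at 120° (6.8); CHO at 240° is eclipsed with COOH at 240° (13.3). Total 24.0 kJ/mol.
CN at 180° is staggered. OCH3 at 120° is gauche with CN at 180° (2.3); CHO at 240° is gauche with CN at 180° (2.3); CHO at 240° is gauche with COOH at 300° (3.1). Total 7.7 kJ/mol.
CN at 240° is eclipsed. H at 0° is eclipsed with COOH at 0° (7.4); OCH3 at 120° is eclipsed with H at 120° (6.5); CHO at 240° is eclipsed with CN at 240° (8.9). Total 22.8 kJ/mol.
CN at 300° is staggered. OCH3 at 120° is gauche with COOH at 60° (3.3); CHO at 240° is gauche with CN at 300° (2.3). Total 5.6 kJ/mol.
The maximum (24.1 kJ/mol) occurs with CN at 0°.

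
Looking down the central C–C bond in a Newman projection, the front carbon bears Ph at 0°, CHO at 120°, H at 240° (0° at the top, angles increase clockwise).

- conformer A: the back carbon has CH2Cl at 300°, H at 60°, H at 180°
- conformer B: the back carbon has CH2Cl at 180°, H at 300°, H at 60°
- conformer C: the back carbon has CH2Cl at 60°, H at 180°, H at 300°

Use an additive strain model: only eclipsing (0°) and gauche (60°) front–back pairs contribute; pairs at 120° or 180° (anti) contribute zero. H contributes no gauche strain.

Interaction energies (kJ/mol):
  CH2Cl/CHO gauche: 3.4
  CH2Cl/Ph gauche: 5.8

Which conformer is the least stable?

A is staggered. Ph at 0° is gauche with CH2Cl at 300° (5.8). Total 5.8 kJ/mol.
B is staggered. CHO at 120° is gauche with CH2Cl at 180° (3.4). Total 3.4 kJ/mol.
C is staggered. Ph at 0° is gauche with CH2Cl at 60° (5.8); CHO at 120° is gauche with CH2Cl at 60° (3.4). Total 9.2 kJ/mol.
C has the highest total (9.2 kJ/mol).

C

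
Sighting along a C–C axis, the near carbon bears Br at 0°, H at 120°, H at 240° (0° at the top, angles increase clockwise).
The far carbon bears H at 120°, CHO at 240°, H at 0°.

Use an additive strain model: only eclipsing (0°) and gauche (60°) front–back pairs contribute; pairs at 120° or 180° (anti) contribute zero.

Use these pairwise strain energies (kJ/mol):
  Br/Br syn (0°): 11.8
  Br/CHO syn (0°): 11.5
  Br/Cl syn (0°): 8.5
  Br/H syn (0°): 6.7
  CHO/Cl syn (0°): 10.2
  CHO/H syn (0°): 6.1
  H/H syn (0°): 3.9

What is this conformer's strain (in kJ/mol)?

This conformer is eclipsed. Br at 0° is eclipsed with H at 0° (6.7); H at 120° is eclipsed with H at 120° (3.9); H at 240° is eclipsed with CHO at 240° (6.1). Total 16.7 kJ/mol.

16.7 kJ/mol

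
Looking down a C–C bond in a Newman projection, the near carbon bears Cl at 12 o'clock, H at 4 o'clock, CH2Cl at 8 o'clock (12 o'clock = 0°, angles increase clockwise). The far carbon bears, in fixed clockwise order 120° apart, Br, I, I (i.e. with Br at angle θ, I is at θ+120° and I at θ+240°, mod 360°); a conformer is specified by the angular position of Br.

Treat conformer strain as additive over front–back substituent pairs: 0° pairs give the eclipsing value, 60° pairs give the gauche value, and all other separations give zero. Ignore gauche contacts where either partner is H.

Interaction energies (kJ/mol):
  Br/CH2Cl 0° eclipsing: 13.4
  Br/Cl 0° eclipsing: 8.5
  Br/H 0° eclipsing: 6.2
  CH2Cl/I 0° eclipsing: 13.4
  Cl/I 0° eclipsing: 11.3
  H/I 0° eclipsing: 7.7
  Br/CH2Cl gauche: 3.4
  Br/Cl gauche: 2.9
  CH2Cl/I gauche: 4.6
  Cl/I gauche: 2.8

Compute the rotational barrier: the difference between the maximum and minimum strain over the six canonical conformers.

18.8 kJ/mol

Br at 0° (eclipsed): Cl–Br eclipsed, H–I eclipsed, CH2Cl–I eclipsed; 8.5 + 7.7 + 13.4 = 29.6 kJ/mol.
Br at 60° (staggered): Cl–Br gauche, Cl–I gauche, CH2Cl–I gauche, CH2Cl–I gauche; 2.9 + 2.8 + 4.6 + 4.6 = 14.9 kJ/mol.
Br at 120° (eclipsed): Cl–I eclipsed, H–Br eclipsed, CH2Cl–I eclipsed; 11.3 + 6.2 + 13.4 = 30.9 kJ/mol.
Br at 180° (staggered): Cl–I gauche, Cl–I gauche, CH2Cl–Br gauche, CH2Cl–I gauche; 2.8 + 2.8 + 3.4 + 4.6 = 13.6 kJ/mol.
Br at 240° (eclipsed): Cl–I eclipsed, H–I eclipsed, CH2Cl–Br eclipsed; 11.3 + 7.7 + 13.4 = 32.4 kJ/mol.
Br at 300° (staggered): Cl–Br gauche, Cl–I gauche, CH2Cl–Br gauche, CH2Cl–I gauche; 2.9 + 2.8 + 3.4 + 4.6 = 13.7 kJ/mol.
Max at 240° (32.4 kJ/mol), min at 180° (13.6 kJ/mol); barrier = 18.8 kJ/mol.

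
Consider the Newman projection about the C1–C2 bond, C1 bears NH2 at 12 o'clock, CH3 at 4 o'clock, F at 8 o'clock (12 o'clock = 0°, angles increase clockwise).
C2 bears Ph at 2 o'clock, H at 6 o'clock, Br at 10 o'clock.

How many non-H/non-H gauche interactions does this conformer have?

Non-H gauche pairs: NH2(0°)/Ph(60°); NH2(0°)/Br(300°); CH3(120°)/Ph(60°); F(240°)/Br(300°) — 4 interactions.

4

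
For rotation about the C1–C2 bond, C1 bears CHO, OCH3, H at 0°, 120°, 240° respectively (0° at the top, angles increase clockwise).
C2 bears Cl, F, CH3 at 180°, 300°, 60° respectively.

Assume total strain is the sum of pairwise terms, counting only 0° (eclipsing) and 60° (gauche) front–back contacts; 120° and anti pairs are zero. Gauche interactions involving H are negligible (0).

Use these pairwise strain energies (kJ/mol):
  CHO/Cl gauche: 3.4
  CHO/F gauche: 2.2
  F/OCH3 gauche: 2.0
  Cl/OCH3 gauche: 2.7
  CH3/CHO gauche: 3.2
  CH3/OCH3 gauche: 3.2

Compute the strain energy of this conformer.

11.3 kJ/mol

This conformer is staggered. CHO at 0° is gauche with F at 300° (2.2); CHO at 0° is gauche with CH3 at 60° (3.2); OCH3 at 120° is gauche with Cl at 180° (2.7); OCH3 at 120° is gauche with CH3 at 60° (3.2). Total 11.3 kJ/mol.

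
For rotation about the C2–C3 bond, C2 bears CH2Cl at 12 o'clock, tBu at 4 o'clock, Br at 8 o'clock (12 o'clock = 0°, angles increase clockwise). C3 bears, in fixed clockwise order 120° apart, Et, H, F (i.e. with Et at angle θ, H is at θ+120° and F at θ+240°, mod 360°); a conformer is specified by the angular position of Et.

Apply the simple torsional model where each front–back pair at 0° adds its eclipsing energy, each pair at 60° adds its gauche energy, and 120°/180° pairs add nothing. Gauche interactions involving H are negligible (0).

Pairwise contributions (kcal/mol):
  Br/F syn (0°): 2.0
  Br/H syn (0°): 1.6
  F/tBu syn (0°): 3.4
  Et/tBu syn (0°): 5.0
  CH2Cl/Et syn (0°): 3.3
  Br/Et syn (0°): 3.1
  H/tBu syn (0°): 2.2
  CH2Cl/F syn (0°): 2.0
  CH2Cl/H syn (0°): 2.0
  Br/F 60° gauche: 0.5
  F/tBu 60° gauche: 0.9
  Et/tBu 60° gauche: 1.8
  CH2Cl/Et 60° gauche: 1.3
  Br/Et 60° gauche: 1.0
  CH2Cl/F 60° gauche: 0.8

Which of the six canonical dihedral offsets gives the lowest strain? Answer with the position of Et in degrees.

Et at 0° (eclipsed): CH2Cl(0°)/Et(0°) eclipsed 3.3; tBu(120°)/H(120°) eclipsed 2.2; Br(240°)/F(240°) eclipsed 2.0 → 7.5 kcal/mol.
Et at 60° (staggered): CH2Cl(0°)/Et(60°) gauche 1.3; CH2Cl(0°)/F(300°) gauche 0.8; tBu(120°)/Et(60°) gauche 1.8; Br(240°)/F(300°) gauche 0.5 → 4.4 kcal/mol.
Et at 120° (eclipsed): CH2Cl(0°)/F(0°) eclipsed 2.0; tBu(120°)/Et(120°) eclipsed 5.0; Br(240°)/H(240°) eclipsed 1.6 → 8.6 kcal/mol.
Et at 180° (staggered): CH2Cl(0°)/F(60°) gauche 0.8; tBu(120°)/Et(180°) gauche 1.8; tBu(120°)/F(60°) gauche 0.9; Br(240°)/Et(180°) gauche 1.0 → 4.5 kcal/mol.
Et at 240° (eclipsed): CH2Cl(0°)/H(0°) eclipsed 2.0; tBu(120°)/F(120°) eclipsed 3.4; Br(240°)/Et(240°) eclipsed 3.1 → 8.5 kcal/mol.
Et at 300° (staggered): CH2Cl(0°)/Et(300°) gauche 1.3; tBu(120°)/F(180°) gauche 0.9; Br(240°)/Et(300°) gauche 1.0; Br(240°)/F(180°) gauche 0.5 → 3.7 kcal/mol.
The minimum (3.7 kcal/mol) occurs with Et at 300°.

300°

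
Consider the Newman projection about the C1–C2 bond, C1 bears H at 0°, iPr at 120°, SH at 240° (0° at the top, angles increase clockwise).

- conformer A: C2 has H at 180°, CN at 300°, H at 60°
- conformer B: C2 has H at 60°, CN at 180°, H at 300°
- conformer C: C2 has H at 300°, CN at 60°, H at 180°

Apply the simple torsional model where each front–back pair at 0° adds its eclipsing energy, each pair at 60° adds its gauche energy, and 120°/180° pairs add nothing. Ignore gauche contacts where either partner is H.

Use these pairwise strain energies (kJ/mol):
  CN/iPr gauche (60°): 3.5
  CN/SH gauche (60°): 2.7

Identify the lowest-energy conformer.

A (staggered): SH–CN gauche; 2.7 = 2.7 kJ/mol.
B (staggered): iPr–CN gauche, SH–CN gauche; 3.5 + 2.7 = 6.2 kJ/mol.
C (staggered): iPr–CN gauche; 3.5 = 3.5 kJ/mol.
A has the lowest total (2.7 kJ/mol).

A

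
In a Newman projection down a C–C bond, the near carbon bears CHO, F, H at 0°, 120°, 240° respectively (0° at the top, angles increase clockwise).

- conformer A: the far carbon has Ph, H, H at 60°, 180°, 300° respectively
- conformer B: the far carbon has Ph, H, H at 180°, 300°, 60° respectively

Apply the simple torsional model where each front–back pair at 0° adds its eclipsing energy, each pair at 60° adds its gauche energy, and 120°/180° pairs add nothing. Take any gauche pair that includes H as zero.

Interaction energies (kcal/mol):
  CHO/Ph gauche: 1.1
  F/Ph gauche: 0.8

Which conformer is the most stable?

B

A (staggered): CHO–Ph gauche, F–Ph gauche; 1.1 + 0.8 = 1.9 kcal/mol.
B (staggered): F–Ph gauche; 0.8 = 0.8 kcal/mol.
B has the lowest total (0.8 kcal/mol).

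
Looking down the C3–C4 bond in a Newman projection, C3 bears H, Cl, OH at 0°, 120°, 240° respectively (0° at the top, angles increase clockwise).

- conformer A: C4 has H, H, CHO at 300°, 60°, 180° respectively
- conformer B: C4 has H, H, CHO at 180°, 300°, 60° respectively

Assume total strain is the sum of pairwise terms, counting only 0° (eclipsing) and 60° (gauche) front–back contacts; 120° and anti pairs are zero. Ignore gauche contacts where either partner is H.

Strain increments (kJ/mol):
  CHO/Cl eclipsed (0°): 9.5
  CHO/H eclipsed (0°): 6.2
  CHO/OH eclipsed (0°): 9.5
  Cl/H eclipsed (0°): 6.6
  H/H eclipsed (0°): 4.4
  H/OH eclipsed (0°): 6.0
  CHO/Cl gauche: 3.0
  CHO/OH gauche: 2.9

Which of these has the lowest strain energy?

A is staggered. Cl at 120° is gauche with CHO at 180° (3.0); OH at 240° is gauche with CHO at 180° (2.9). Total 5.9 kJ/mol.
B is staggered. Cl at 120° is gauche with CHO at 60° (3.0). Total 3.0 kJ/mol.
B has the lowest total (3.0 kJ/mol).

B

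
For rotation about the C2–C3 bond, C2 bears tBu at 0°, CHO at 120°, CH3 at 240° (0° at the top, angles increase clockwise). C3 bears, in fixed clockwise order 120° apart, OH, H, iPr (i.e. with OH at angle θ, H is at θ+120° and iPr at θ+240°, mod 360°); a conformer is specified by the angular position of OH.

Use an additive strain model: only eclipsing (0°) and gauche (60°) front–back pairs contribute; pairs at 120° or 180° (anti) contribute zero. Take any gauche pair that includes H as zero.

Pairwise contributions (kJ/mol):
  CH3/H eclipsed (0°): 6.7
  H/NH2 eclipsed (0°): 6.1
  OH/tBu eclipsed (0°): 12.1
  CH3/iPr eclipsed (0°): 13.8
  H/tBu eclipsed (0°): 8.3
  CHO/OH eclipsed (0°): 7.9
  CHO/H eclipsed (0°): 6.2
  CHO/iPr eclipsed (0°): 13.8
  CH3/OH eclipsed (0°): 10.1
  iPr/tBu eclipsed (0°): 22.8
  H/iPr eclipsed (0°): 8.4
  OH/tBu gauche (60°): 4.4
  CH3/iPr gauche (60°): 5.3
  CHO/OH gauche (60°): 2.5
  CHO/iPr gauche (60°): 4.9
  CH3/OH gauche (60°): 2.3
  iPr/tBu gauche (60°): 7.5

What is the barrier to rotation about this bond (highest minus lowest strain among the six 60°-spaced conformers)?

OH at 0° (eclipsed): tBu–OH eclipsed, CHO–H eclipsed, CH3–iPr eclipsed; 12.1 + 6.2 + 13.8 = 32.1 kJ/mol.
OH at 60° (staggered): tBu–OH gauche, tBu–iPr gauche, CHO–OH gauche, CH3–iPr gauche; 4.4 + 7.5 + 2.5 + 5.3 = 19.7 kJ/mol.
OH at 120° (eclipsed): tBu–iPr eclipsed, CHO–OH eclipsed, CH3–H eclipsed; 22.8 + 7.9 + 6.7 = 37.4 kJ/mol.
OH at 180° (staggered): tBu–iPr gauche, CHO–OH gauche, CHO–iPr gauche, CH3–OH gauche; 7.5 + 2.5 + 4.9 + 2.3 = 17.2 kJ/mol.
OH at 240° (eclipsed): tBu–H eclipsed, CHO–iPr eclipsed, CH3–OH eclipsed; 8.3 + 13.8 + 10.1 = 32.2 kJ/mol.
OH at 300° (staggered): tBu–OH gauche, CHO–iPr gauche, CH3–OH gauche, CH3–iPr gauche; 4.4 + 4.9 + 2.3 + 5.3 = 16.9 kJ/mol.
Max at 120° (37.4 kJ/mol), min at 300° (16.9 kJ/mol); barrier = 20.5 kJ/mol.

20.5 kJ/mol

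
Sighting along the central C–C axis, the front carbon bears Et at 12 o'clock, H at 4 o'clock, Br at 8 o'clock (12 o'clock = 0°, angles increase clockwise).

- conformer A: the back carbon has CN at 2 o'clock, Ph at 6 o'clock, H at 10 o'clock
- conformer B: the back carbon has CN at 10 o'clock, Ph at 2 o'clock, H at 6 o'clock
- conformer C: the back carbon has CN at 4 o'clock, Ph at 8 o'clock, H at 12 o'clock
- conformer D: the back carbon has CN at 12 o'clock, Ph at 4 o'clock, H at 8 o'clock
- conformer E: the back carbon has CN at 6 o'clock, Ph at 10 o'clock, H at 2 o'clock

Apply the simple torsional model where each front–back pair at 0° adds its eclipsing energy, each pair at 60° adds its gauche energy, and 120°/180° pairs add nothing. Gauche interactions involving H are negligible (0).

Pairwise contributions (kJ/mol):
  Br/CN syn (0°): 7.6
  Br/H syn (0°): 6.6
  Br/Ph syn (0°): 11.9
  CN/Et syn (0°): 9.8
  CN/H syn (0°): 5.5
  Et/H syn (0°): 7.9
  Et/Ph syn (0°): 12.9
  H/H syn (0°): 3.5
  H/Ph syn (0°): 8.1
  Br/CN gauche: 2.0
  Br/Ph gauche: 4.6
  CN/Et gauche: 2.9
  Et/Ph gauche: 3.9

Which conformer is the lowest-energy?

A

A (staggered): Et–CN gauche, Br–Ph gauche; 2.9 + 4.6 = 7.5 kJ/mol.
B (staggered): Et–CN gauche, Et–Ph gauche, Br–CN gauche; 2.9 + 3.9 + 2.0 = 8.8 kJ/mol.
C (eclipsed): Et–H eclipsed, H–CN eclipsed, Br–Ph eclipsed; 7.9 + 5.5 + 11.9 = 25.3 kJ/mol.
D (eclipsed): Et–CN eclipsed, H–Ph eclipsed, Br–H eclipsed; 9.8 + 8.1 + 6.6 = 24.5 kJ/mol.
E (staggered): Et–Ph gauche, Br–CN gauche, Br–Ph gauche; 3.9 + 2.0 + 4.6 = 10.5 kJ/mol.
A has the lowest total (7.5 kJ/mol).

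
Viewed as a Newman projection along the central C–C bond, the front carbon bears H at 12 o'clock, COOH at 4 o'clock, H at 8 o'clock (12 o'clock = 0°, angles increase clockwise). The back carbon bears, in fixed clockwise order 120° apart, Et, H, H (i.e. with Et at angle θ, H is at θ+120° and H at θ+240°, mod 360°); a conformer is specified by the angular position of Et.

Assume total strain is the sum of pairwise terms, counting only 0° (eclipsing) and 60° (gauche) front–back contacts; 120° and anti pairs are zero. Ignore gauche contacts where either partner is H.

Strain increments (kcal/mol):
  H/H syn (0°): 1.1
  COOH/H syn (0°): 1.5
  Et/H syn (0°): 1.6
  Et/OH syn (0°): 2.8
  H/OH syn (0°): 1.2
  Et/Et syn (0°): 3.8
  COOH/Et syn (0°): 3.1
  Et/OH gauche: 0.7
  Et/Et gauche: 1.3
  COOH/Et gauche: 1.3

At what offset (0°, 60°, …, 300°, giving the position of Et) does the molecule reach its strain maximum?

120°

Et at 0° (eclipsed): H–Et eclipsed, COOH–H eclipsed, H–H eclipsed; 1.6 + 1.5 + 1.1 = 4.2 kcal/mol.
Et at 60° (staggered): COOH–Et gauche; 1.3 = 1.3 kcal/mol.
Et at 120° (eclipsed): H–H eclipsed, COOH–Et eclipsed, H–H eclipsed; 1.1 + 3.1 + 1.1 = 5.3 kcal/mol.
Et at 180° (staggered): COOH–Et gauche; 1.3 = 1.3 kcal/mol.
Et at 240° (eclipsed): H–H eclipsed, COOH–H eclipsed, H–Et eclipsed; 1.1 + 1.5 + 1.6 = 4.2 kcal/mol.
Et at 300° (staggered): no non-H gauche contacts → 0.0 kcal/mol.
The maximum (5.3 kcal/mol) occurs with Et at 120°.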